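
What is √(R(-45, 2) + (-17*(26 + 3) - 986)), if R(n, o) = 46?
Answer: I*√1433 ≈ 37.855*I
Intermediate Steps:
√(R(-45, 2) + (-17*(26 + 3) - 986)) = √(46 + (-17*(26 + 3) - 986)) = √(46 + (-17*29 - 986)) = √(46 + (-493 - 986)) = √(46 - 1479) = √(-1433) = I*√1433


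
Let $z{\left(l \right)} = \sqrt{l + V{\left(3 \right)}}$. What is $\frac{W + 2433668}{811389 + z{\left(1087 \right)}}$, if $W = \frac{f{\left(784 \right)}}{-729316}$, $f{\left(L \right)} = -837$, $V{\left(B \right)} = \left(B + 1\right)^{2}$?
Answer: $\frac{1440144893832813825}{480146726157118888} - \frac{1774913011925 \sqrt{1103}}{480146726157118888} \approx 2.9993$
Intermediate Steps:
$V{\left(B \right)} = \left(1 + B\right)^{2}$
$z{\left(l \right)} = \sqrt{16 + l}$ ($z{\left(l \right)} = \sqrt{l + \left(1 + 3\right)^{2}} = \sqrt{l + 4^{2}} = \sqrt{l + 16} = \sqrt{16 + l}$)
$W = \frac{837}{729316}$ ($W = - \frac{837}{-729316} = \left(-837\right) \left(- \frac{1}{729316}\right) = \frac{837}{729316} \approx 0.0011477$)
$\frac{W + 2433668}{811389 + z{\left(1087 \right)}} = \frac{\frac{837}{729316} + 2433668}{811389 + \sqrt{16 + 1087}} = \frac{1774913011925}{729316 \left(811389 + \sqrt{1103}\right)}$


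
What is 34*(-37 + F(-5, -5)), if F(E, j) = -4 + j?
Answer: -1564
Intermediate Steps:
34*(-37 + F(-5, -5)) = 34*(-37 + (-4 - 5)) = 34*(-37 - 9) = 34*(-46) = -1564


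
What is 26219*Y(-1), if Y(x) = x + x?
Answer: -52438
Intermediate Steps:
Y(x) = 2*x
26219*Y(-1) = 26219*(2*(-1)) = 26219*(-2) = -52438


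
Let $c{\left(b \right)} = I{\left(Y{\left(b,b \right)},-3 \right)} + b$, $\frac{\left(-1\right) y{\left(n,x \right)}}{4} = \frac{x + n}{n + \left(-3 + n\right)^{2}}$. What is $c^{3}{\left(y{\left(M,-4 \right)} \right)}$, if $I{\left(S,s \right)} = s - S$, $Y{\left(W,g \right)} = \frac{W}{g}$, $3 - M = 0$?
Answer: $- \frac{512}{27} \approx -18.963$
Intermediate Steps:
$M = 3$ ($M = 3 - 0 = 3 + 0 = 3$)
$y{\left(n,x \right)} = - \frac{4 \left(n + x\right)}{n + \left(-3 + n\right)^{2}}$ ($y{\left(n,x \right)} = - 4 \frac{x + n}{n + \left(-3 + n\right)^{2}} = - 4 \frac{n + x}{n + \left(-3 + n\right)^{2}} = - \frac{4 \left(n + x\right)}{n + \left(-3 + n\right)^{2}}$)
$c{\left(b \right)} = -4 + b$ ($c{\left(b \right)} = \left(-3 - \frac{b}{b}\right) + b = \left(-3 - 1\right) + b = -4 + b$)
$c^{3}{\left(y{\left(M,-4 \right)} \right)} = \left(-4 + \frac{4 \left(\left(-1\right) 3 - -4\right)}{3 + \left(-3 + 3\right)^{2}}\right)^{3} = \left(-4 + \frac{4 \left(-3 + 4\right)}{3 + 0^{2}}\right)^{3} = \left(-4 + 4 \frac{1}{3 + 0} \cdot 1\right)^{3} = \left(-4 + 4 \cdot \frac{1}{3} \cdot 1\right)^{3} = \left(-4 + \frac{4}{3}\right)^{3} = \left(- \frac{8}{3}\right)^{3} = - \frac{512}{27}$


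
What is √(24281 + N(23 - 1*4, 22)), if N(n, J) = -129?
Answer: 2*√6038 ≈ 155.41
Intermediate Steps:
√(24281 + N(23 - 1*4, 22)) = √(24281 - 129) = √24152 = 2*√6038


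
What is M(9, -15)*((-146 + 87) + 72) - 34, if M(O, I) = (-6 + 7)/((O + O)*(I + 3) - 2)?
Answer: -7425/218 ≈ -34.060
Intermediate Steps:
M(O, I) = 1/(-2 + 2*O*(3 + I)) (M(O, I) = 1/((2*O)*(3 + I) - 2) = 1/(2*O*(3 + I) - 2) = 1/(-2 + 2*O*(3 + I)))
M(9, -15)*((-146 + 87) + 72) - 34 = (1/(2*(-1 + 3*9 - 15*9)))*((-146 + 87) + 72) - 34 = (1/(2*(-1 + 27 - 135)))*(-59 + 72) - 34 = ((1/2)/(-109))*13 - 34 = ((1/2)*(-1/109))*13 - 34 = -1/218*13 - 34 = -13/218 - 34 = -7425/218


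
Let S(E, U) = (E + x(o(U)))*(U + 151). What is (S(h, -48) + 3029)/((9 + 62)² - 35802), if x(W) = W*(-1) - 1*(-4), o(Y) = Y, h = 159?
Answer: -24762/30761 ≈ -0.80498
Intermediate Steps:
x(W) = 4 - W (x(W) = -W + 4 = 4 - W)
S(E, U) = (151 + U)*(4 + E - U) (S(E, U) = (E + (4 - U))*(U + 151) = (4 + E - U)*(151 + U) = (151 + U)*(4 + E - U))
(S(h, -48) + 3029)/((9 + 62)² - 35802) = ((604 - 1*(-48)² - 147*(-48) + 151*159 + 159*(-48)) + 3029)/((9 + 62)² - 35802) = ((604 - 1*2304 + 7056 + 24009 - 7632) + 3029)/(71² - 35802) = ((604 - 2304 + 7056 + 24009 - 7632) + 3029)/(5041 - 35802) = (21733 + 3029)/(-30761) = 24762*(-1/30761) = -24762/30761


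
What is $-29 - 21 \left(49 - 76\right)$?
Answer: $538$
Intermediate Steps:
$-29 - 21 \left(49 - 76\right) = -29 - -567 = -29 + 567 = 538$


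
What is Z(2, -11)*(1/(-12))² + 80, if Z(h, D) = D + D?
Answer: 5749/72 ≈ 79.847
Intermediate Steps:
Z(h, D) = 2*D
Z(2, -11)*(1/(-12))² + 80 = (2*(-11))*(1/(-12))² + 80 = -22*(-1/12)² + 80 = -22*1/144 + 80 = -11/72 + 80 = 5749/72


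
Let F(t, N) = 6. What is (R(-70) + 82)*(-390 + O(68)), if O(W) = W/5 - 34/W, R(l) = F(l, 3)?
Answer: -165836/5 ≈ -33167.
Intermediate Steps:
R(l) = 6
O(W) = -34/W + W/5 (O(W) = W*(1/5) - 34/W = W/5 - 34/W = -34/W + W/5)
(R(-70) + 82)*(-390 + O(68)) = (6 + 82)*(-390 + (-34/68 + (1/5)*68)) = 88*(-390 + (-34*1/68 + 68/5)) = 88*(-390 + (-1/2 + 68/5)) = 88*(-390 + 131/10) = 88*(-3769/10) = -165836/5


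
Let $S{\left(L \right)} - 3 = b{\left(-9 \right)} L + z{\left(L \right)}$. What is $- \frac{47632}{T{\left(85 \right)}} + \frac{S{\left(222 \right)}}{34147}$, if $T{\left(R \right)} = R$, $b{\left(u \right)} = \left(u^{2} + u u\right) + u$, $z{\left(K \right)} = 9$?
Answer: $- \frac{1623601774}{2902495} \approx -559.38$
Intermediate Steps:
$b{\left(u \right)} = u + 2 u^{2}$ ($b{\left(u \right)} = \left(u^{2} + u^{2}\right) + u = 2 u^{2} + u = u + 2 u^{2}$)
$S{\left(L \right)} = 12 + 153 L$ ($S{\left(L \right)} = 3 + \left(- 9 \left(1 + 2 \left(-9\right)\right) L + 9\right) = 3 + \left(- 9 \left(1 - 18\right) L + 9\right) = 3 + \left(\left(-9\right) \left(-17\right) L + 9\right) = 3 + \left(153 L + 9\right) = 3 + \left(9 + 153 L\right) = 12 + 153 L$)
$- \frac{47632}{T{\left(85 \right)}} + \frac{S{\left(222 \right)}}{34147} = - \frac{47632}{85} + \frac{12 + 153 \cdot 222}{34147} = \left(-47632\right) \frac{1}{85} + \left(12 + 33966\right) \frac{1}{34147} = - \frac{47632}{85} + 33978 \cdot \frac{1}{34147} = - \frac{47632}{85} + \frac{33978}{34147} = - \frac{1623601774}{2902495}$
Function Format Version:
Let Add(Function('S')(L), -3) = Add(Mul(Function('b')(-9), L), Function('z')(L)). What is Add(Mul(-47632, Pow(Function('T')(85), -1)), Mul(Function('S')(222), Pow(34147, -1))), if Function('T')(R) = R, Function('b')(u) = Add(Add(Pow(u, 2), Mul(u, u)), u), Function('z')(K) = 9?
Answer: Rational(-1623601774, 2902495) ≈ -559.38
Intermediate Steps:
Function('b')(u) = Add(u, Mul(2, Pow(u, 2))) (Function('b')(u) = Add(Add(Pow(u, 2), Pow(u, 2)), u) = Add(Mul(2, Pow(u, 2)), u) = Add(u, Mul(2, Pow(u, 2))))
Function('S')(L) = Add(12, Mul(153, L)) (Function('S')(L) = Add(3, Add(Mul(Mul(-9, Add(1, Mul(2, -9))), L), 9)) = Add(3, Add(Mul(Mul(-9, Add(1, -18)), L), 9)) = Add(3, Add(Mul(Mul(-9, -17), L), 9)) = Add(3, Add(Mul(153, L), 9)) = Add(3, Add(9, Mul(153, L))) = Add(12, Mul(153, L)))
Add(Mul(-47632, Pow(Function('T')(85), -1)), Mul(Function('S')(222), Pow(34147, -1))) = Add(Mul(-47632, Pow(85, -1)), Mul(Add(12, Mul(153, 222)), Pow(34147, -1))) = Add(Mul(-47632, Rational(1, 85)), Mul(Add(12, 33966), Rational(1, 34147))) = Add(Rational(-47632, 85), Mul(33978, Rational(1, 34147))) = Add(Rational(-47632, 85), Rational(33978, 34147)) = Rational(-1623601774, 2902495)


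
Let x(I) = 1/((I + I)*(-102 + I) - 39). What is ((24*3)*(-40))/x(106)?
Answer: -2329920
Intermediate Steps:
x(I) = 1/(-39 + 2*I*(-102 + I)) (x(I) = 1/((2*I)*(-102 + I) - 39) = 1/(2*I*(-102 + I) - 39) = 1/(-39 + 2*I*(-102 + I)))
((24*3)*(-40))/x(106) = ((24*3)*(-40))/(1/(-39 - 204*106 + 2*106**2)) = (72*(-40))/(1/(-39 - 21624 + 2*11236)) = -2880/(1/(-39 - 21624 + 22472)) = -2880/(1/809) = -2880/1/809 = -2880*809 = -2329920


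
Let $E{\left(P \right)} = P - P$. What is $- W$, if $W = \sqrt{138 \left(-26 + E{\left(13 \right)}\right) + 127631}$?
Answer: $- \sqrt{124043} \approx -352.2$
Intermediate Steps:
$E{\left(P \right)} = 0$
$W = \sqrt{124043}$ ($W = \sqrt{138 \left(-26 + 0\right) + 127631} = \sqrt{138 \left(-26\right) + 127631} = \sqrt{-3588 + 127631} = \sqrt{124043} \approx 352.2$)
$- W = - \sqrt{124043}$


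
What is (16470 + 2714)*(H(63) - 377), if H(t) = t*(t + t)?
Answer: 145050224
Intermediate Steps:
H(t) = 2*t² (H(t) = t*(2*t) = 2*t²)
(16470 + 2714)*(H(63) - 377) = (16470 + 2714)*(2*63² - 377) = 19184*(2*3969 - 377) = 19184*(7938 - 377) = 19184*7561 = 145050224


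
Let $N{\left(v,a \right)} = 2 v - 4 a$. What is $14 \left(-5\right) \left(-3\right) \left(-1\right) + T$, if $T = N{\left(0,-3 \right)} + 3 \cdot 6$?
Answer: $-180$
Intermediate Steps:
$N{\left(v,a \right)} = - 4 a + 2 v$
$T = 30$ ($T = \left(\left(-4\right) \left(-3\right) + 2 \cdot 0\right) + 3 \cdot 6 = \left(12 + 0\right) + 18 = 12 + 18 = 30$)
$14 \left(-5\right) \left(-3\right) \left(-1\right) + T = 14 \left(-5\right) \left(-3\right) \left(-1\right) + 30 = 14 \cdot 15 \left(-1\right) + 30 = 14 \left(-15\right) + 30 = -210 + 30 = -180$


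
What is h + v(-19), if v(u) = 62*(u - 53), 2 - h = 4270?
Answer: -8732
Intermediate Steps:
h = -4268 (h = 2 - 1*4270 = 2 - 4270 = -4268)
v(u) = -3286 + 62*u (v(u) = 62*(-53 + u) = -3286 + 62*u)
h + v(-19) = -4268 + (-3286 + 62*(-19)) = -4268 + (-3286 - 1178) = -4268 - 4464 = -8732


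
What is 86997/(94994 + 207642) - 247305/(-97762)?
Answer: 41674198347/14793150316 ≈ 2.8171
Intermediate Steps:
86997/(94994 + 207642) - 247305/(-97762) = 86997/302636 - 247305*(-1/97762) = 86997*(1/302636) + 247305/97762 = 86997/302636 + 247305/97762 = 41674198347/14793150316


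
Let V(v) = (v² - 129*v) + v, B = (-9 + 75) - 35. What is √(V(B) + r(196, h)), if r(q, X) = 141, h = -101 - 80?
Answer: I*√2866 ≈ 53.535*I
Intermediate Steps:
h = -181
B = 31 (B = 66 - 35 = 31)
V(v) = v² - 128*v
√(V(B) + r(196, h)) = √(31*(-128 + 31) + 141) = √(31*(-97) + 141) = √(-3007 + 141) = √(-2866) = I*√2866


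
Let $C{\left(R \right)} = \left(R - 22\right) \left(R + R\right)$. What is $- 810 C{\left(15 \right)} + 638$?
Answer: $170738$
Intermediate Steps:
$C{\left(R \right)} = 2 R \left(-22 + R\right)$ ($C{\left(R \right)} = \left(-22 + R\right) 2 R = 2 R \left(-22 + R\right)$)
$- 810 C{\left(15 \right)} + 638 = - 810 \cdot 2 \cdot 15 \left(-22 + 15\right) + 638 = - 810 \cdot 2 \cdot 15 \left(-7\right) + 638 = \left(-810\right) \left(-210\right) + 638 = 170100 + 638 = 170738$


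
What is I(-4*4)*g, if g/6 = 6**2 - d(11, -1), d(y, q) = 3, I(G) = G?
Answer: -3168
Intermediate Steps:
g = 198 (g = 6*(6**2 - 1*3) = 6*(36 - 3) = 6*33 = 198)
I(-4*4)*g = -4*4*198 = -16*198 = -3168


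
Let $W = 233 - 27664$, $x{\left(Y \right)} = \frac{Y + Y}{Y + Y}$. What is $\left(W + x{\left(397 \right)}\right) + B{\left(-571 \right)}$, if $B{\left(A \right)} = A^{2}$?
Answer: $298611$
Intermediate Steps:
$x{\left(Y \right)} = 1$ ($x{\left(Y \right)} = \frac{2 Y}{2 Y} = 2 Y \frac{1}{2 Y} = 1$)
$W = -27431$ ($W = 233 - 27664 = -27431$)
$\left(W + x{\left(397 \right)}\right) + B{\left(-571 \right)} = \left(-27431 + 1\right) + \left(-571\right)^{2} = -27430 + 326041 = 298611$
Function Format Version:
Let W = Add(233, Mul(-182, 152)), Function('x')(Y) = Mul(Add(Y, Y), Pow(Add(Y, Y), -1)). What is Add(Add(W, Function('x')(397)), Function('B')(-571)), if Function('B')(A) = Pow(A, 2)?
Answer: 298611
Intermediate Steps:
Function('x')(Y) = 1 (Function('x')(Y) = Mul(Mul(2, Y), Pow(Mul(2, Y), -1)) = Mul(Mul(2, Y), Mul(Rational(1, 2), Pow(Y, -1))) = 1)
W = -27431 (W = Add(233, -27664) = -27431)
Add(Add(W, Function('x')(397)), Function('B')(-571)) = Add(Add(-27431, 1), Pow(-571, 2)) = Add(-27430, 326041) = 298611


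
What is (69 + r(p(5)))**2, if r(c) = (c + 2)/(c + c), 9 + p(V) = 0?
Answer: 1560001/324 ≈ 4814.8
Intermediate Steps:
p(V) = -9 (p(V) = -9 + 0 = -9)
r(c) = (2 + c)/(2*c) (r(c) = (2 + c)/((2*c)) = (2 + c)*(1/(2*c)) = (2 + c)/(2*c))
(69 + r(p(5)))**2 = (69 + (1/2)*(2 - 9)/(-9))**2 = (69 + (1/2)*(-1/9)*(-7))**2 = (69 + 7/18)**2 = (1249/18)**2 = 1560001/324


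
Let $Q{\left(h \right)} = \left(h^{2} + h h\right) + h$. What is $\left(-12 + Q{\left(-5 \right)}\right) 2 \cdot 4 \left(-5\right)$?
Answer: $-1320$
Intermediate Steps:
$Q{\left(h \right)} = h + 2 h^{2}$ ($Q{\left(h \right)} = \left(h^{2} + h^{2}\right) + h = 2 h^{2} + h = h + 2 h^{2}$)
$\left(-12 + Q{\left(-5 \right)}\right) 2 \cdot 4 \left(-5\right) = \left(-12 - 5 \left(1 + 2 \left(-5\right)\right)\right) 2 \cdot 4 \left(-5\right) = \left(-12 - 5 \left(1 - 10\right)\right) 8 \left(-5\right) = \left(-12 - -45\right) \left(-40\right) = \left(-12 + 45\right) \left(-40\right) = 33 \left(-40\right) = -1320$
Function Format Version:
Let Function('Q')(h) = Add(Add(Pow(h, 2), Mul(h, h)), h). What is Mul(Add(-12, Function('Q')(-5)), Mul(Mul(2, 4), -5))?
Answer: -1320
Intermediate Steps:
Function('Q')(h) = Add(h, Mul(2, Pow(h, 2))) (Function('Q')(h) = Add(Add(Pow(h, 2), Pow(h, 2)), h) = Add(Mul(2, Pow(h, 2)), h) = Add(h, Mul(2, Pow(h, 2))))
Mul(Add(-12, Function('Q')(-5)), Mul(Mul(2, 4), -5)) = Mul(Add(-12, Mul(-5, Add(1, Mul(2, -5)))), Mul(Mul(2, 4), -5)) = Mul(Add(-12, Mul(-5, Add(1, -10))), Mul(8, -5)) = Mul(Add(-12, Mul(-5, -9)), -40) = Mul(Add(-12, 45), -40) = Mul(33, -40) = -1320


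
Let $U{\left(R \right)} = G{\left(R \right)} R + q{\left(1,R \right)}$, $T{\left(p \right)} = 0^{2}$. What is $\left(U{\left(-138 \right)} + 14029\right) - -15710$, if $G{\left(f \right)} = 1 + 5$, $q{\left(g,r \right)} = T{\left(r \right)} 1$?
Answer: $28911$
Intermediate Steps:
$T{\left(p \right)} = 0$
$q{\left(g,r \right)} = 0$ ($q{\left(g,r \right)} = 0 \cdot 1 = 0$)
$G{\left(f \right)} = 6$
$U{\left(R \right)} = 6 R$ ($U{\left(R \right)} = 6 R + 0 = 6 R$)
$\left(U{\left(-138 \right)} + 14029\right) - -15710 = \left(6 \left(-138\right) + 14029\right) - -15710 = \left(-828 + 14029\right) + 15710 = 13201 + 15710 = 28911$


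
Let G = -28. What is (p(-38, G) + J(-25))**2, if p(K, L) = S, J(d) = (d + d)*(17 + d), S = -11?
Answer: 151321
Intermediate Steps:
J(d) = 2*d*(17 + d) (J(d) = (2*d)*(17 + d) = 2*d*(17 + d))
p(K, L) = -11
(p(-38, G) + J(-25))**2 = (-11 + 2*(-25)*(17 - 25))**2 = (-11 + 2*(-25)*(-8))**2 = (-11 + 400)**2 = 389**2 = 151321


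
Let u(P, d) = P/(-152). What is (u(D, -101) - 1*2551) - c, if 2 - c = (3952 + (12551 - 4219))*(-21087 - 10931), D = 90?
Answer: -29891686585/76 ≈ -3.9331e+8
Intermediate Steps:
u(P, d) = -P/152 (u(P, d) = P*(-1/152) = -P/152)
c = 393309114 (c = 2 - (3952 + (12551 - 4219))*(-21087 - 10931) = 2 - (3952 + 8332)*(-32018) = 2 - 12284*(-32018) = 2 - 1*(-393309112) = 2 + 393309112 = 393309114)
(u(D, -101) - 1*2551) - c = (-1/152*90 - 1*2551) - 1*393309114 = (-45/76 - 2551) - 393309114 = -193921/76 - 393309114 = -29891686585/76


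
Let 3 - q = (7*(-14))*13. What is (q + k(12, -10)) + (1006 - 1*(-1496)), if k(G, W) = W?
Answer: 3769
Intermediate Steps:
q = 1277 (q = 3 - 7*(-14)*13 = 3 - (-98)*13 = 3 - 1*(-1274) = 3 + 1274 = 1277)
(q + k(12, -10)) + (1006 - 1*(-1496)) = (1277 - 10) + (1006 - 1*(-1496)) = 1267 + (1006 + 1496) = 1267 + 2502 = 3769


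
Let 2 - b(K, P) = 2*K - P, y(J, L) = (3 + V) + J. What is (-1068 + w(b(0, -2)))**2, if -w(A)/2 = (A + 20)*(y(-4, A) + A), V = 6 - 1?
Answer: 1507984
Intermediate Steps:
V = 5
y(J, L) = 8 + J (y(J, L) = (3 + 5) + J = 8 + J)
b(K, P) = 2 + P - 2*K (b(K, P) = 2 - (2*K - P) = 2 - (-P + 2*K) = 2 + (P - 2*K) = 2 + P - 2*K)
w(A) = -2*(4 + A)*(20 + A) (w(A) = -2*(A + 20)*((8 - 4) + A) = -2*(20 + A)*(4 + A) = -2*(4 + A)*(20 + A))
(-1068 + w(b(0, -2)))**2 = (-1068 + (-160 - 48*(2 - 2 - 2*0) - 2*(2 - 2 - 2*0)**2))**2 = (-1068 + (-160 - 48*(2 - 2 + 0) - 2*(2 - 2 + 0)**2))**2 = (-1068 + (-160 - 48*0 - 2*0**2))**2 = (-1068 + (-160 + 0 - 2*0))**2 = (-1068 + (-160 + 0 + 0))**2 = (-1068 - 160)**2 = (-1228)**2 = 1507984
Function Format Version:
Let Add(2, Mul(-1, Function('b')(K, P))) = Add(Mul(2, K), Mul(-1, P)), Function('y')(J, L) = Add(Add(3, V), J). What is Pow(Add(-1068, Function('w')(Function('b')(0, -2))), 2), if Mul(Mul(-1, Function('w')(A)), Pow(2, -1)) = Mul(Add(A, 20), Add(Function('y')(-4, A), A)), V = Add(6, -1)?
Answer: 1507984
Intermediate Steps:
V = 5
Function('y')(J, L) = Add(8, J) (Function('y')(J, L) = Add(Add(3, 5), J) = Add(8, J))
Function('b')(K, P) = Add(2, P, Mul(-2, K)) (Function('b')(K, P) = Add(2, Mul(-1, Add(Mul(2, K), Mul(-1, P)))) = Add(2, Mul(-1, Add(Mul(-1, P), Mul(2, K)))) = Add(2, Add(P, Mul(-2, K))) = Add(2, P, Mul(-2, K)))
Function('w')(A) = Mul(-2, Add(4, A), Add(20, A)) (Function('w')(A) = Mul(-2, Mul(Add(A, 20), Add(Add(8, -4), A))) = Mul(-2, Mul(Add(20, A), Add(4, A))) = Mul(-2, Mul(Add(4, A), Add(20, A))) = Mul(-2, Add(4, A), Add(20, A)))
Pow(Add(-1068, Function('w')(Function('b')(0, -2))), 2) = Pow(Add(-1068, Add(-160, Mul(-48, Add(2, -2, Mul(-2, 0))), Mul(-2, Pow(Add(2, -2, Mul(-2, 0)), 2)))), 2) = Pow(Add(-1068, Add(-160, Mul(-48, Add(2, -2, 0)), Mul(-2, Pow(Add(2, -2, 0), 2)))), 2) = Pow(Add(-1068, Add(-160, Mul(-48, 0), Mul(-2, Pow(0, 2)))), 2) = Pow(Add(-1068, Add(-160, 0, Mul(-2, 0))), 2) = Pow(Add(-1068, Add(-160, 0, 0)), 2) = Pow(Add(-1068, -160), 2) = Pow(-1228, 2) = 1507984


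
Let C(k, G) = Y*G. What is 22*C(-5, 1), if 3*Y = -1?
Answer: -22/3 ≈ -7.3333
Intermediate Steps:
Y = -⅓ (Y = (⅓)*(-1) = -⅓ ≈ -0.33333)
C(k, G) = -G/3
22*C(-5, 1) = 22*(-⅓*1) = 22*(-⅓) = -22/3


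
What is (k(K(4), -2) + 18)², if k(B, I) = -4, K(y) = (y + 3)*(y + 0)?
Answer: 196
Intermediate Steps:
K(y) = y*(3 + y) (K(y) = (3 + y)*y = y*(3 + y))
(k(K(4), -2) + 18)² = (-4 + 18)² = 14² = 196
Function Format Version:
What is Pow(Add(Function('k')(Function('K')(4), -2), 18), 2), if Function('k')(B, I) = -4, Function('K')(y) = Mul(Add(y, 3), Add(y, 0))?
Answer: 196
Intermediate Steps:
Function('K')(y) = Mul(y, Add(3, y)) (Function('K')(y) = Mul(Add(3, y), y) = Mul(y, Add(3, y)))
Pow(Add(Function('k')(Function('K')(4), -2), 18), 2) = Pow(Add(-4, 18), 2) = Pow(14, 2) = 196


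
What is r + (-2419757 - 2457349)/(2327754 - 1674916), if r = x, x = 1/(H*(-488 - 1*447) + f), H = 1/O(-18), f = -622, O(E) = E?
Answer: -25027867875/3349385359 ≈ -7.4724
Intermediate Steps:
H = -1/18 (H = 1/(-18) = -1/18 ≈ -0.055556)
x = -18/10261 (x = 1/(-(-488 - 1*447)/18 - 622) = 1/(-(-488 - 447)/18 - 622) = 1/(-1/18*(-935) - 622) = 1/(935/18 - 622) = 1/(-10261/18) = -18/10261 ≈ -0.0017542)
r = -18/10261 ≈ -0.0017542
r + (-2419757 - 2457349)/(2327754 - 1674916) = -18/10261 + (-2419757 - 2457349)/(2327754 - 1674916) = -18/10261 - 4877106/652838 = -18/10261 - 4877106*1/652838 = -18/10261 - 2438553/326419 = -25027867875/3349385359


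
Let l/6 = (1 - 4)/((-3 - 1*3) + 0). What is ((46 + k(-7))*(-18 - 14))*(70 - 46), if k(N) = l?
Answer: -37632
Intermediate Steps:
l = 3 (l = 6*((1 - 4)/((-3 - 1*3) + 0)) = 6*(-3/((-3 - 3) + 0)) = 6*(-3/(-6 + 0)) = 6*(-3/(-6)) = 6*(-3*(-1/6)) = 6*(1/2) = 3)
k(N) = 3
((46 + k(-7))*(-18 - 14))*(70 - 46) = ((46 + 3)*(-18 - 14))*(70 - 46) = (49*(-32))*24 = -1568*24 = -37632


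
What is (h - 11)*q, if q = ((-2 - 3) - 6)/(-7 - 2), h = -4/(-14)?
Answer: -275/21 ≈ -13.095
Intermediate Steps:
h = 2/7 (h = -4*(-1/14) = 2/7 ≈ 0.28571)
q = 11/9 (q = (-5 - 6)/(-9) = -11*(-1/9) = 11/9 ≈ 1.2222)
(h - 11)*q = (2/7 - 11)*(11/9) = -75/7*11/9 = -275/21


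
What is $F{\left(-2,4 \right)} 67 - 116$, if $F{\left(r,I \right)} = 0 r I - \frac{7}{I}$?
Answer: $- \frac{933}{4} \approx -233.25$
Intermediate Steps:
$F{\left(r,I \right)} = - \frac{7}{I}$ ($F{\left(r,I \right)} = 0 I - \frac{7}{I} = 0 - \frac{7}{I} = - \frac{7}{I}$)
$F{\left(-2,4 \right)} 67 - 116 = - \frac{7}{4} \cdot 67 - 116 = \left(-7\right) \frac{1}{4} \cdot 67 - 116 = \left(- \frac{7}{4}\right) 67 - 116 = - \frac{469}{4} - 116 = - \frac{933}{4}$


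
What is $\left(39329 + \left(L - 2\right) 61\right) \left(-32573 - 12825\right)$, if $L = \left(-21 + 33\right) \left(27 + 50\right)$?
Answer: $-4338732258$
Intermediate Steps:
$L = 924$ ($L = 12 \cdot 77 = 924$)
$\left(39329 + \left(L - 2\right) 61\right) \left(-32573 - 12825\right) = \left(39329 + \left(924 - 2\right) 61\right) \left(-32573 - 12825\right) = \left(39329 + 922 \cdot 61\right) \left(-45398\right) = \left(39329 + 56242\right) \left(-45398\right) = 95571 \left(-45398\right) = -4338732258$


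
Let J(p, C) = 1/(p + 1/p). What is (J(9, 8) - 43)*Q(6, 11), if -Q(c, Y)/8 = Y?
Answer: 154748/41 ≈ 3774.3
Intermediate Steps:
Q(c, Y) = -8*Y
(J(9, 8) - 43)*Q(6, 11) = (9/(1 + 9²) - 43)*(-8*11) = (9/(1 + 81) - 43)*(-88) = (9/82 - 43)*(-88) = -3517/82*(-88) = 154748/41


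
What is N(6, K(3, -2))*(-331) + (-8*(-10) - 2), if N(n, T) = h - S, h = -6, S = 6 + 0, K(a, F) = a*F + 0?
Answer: 4050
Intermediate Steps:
K(a, F) = F*a (K(a, F) = F*a + 0 = F*a)
S = 6
N(n, T) = -12 (N(n, T) = -6 - 1*6 = -6 - 6 = -12)
N(6, K(3, -2))*(-331) + (-8*(-10) - 2) = -12*(-331) + (-8*(-10) - 2) = 3972 + (80 - 2) = 3972 + 78 = 4050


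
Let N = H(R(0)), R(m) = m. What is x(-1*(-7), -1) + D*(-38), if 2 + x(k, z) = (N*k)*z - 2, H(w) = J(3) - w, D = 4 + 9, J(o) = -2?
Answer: -484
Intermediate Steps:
D = 13
H(w) = -2 - w
N = -2 (N = -2 - 1*0 = -2 + 0 = -2)
x(k, z) = -4 - 2*k*z (x(k, z) = -2 + ((-2*k)*z - 2) = -2 + (-2*k*z - 2) = -2 + (-2 - 2*k*z) = -4 - 2*k*z)
x(-1*(-7), -1) + D*(-38) = (-4 - 2*(-1*(-7))*(-1)) + 13*(-38) = (-4 - 2*7*(-1)) - 494 = (-4 + 14) - 494 = 10 - 494 = -484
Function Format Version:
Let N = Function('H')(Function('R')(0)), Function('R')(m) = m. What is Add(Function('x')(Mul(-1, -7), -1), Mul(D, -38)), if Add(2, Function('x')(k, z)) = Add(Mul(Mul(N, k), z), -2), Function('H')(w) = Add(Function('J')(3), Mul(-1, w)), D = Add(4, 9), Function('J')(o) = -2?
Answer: -484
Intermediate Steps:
D = 13
Function('H')(w) = Add(-2, Mul(-1, w))
N = -2 (N = Add(-2, Mul(-1, 0)) = Add(-2, 0) = -2)
Function('x')(k, z) = Add(-4, Mul(-2, k, z)) (Function('x')(k, z) = Add(-2, Add(Mul(Mul(-2, k), z), -2)) = Add(-2, Add(Mul(-2, k, z), -2)) = Add(-2, Add(-2, Mul(-2, k, z))) = Add(-4, Mul(-2, k, z)))
Add(Function('x')(Mul(-1, -7), -1), Mul(D, -38)) = Add(Add(-4, Mul(-2, Mul(-1, -7), -1)), Mul(13, -38)) = Add(Add(-4, Mul(-2, 7, -1)), -494) = Add(Add(-4, 14), -494) = Add(10, -494) = -484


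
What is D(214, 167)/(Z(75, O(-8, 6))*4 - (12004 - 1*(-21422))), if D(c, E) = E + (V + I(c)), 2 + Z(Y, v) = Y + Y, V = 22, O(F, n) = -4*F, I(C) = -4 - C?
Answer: 29/32834 ≈ 0.00088323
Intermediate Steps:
Z(Y, v) = -2 + 2*Y (Z(Y, v) = -2 + (Y + Y) = -2 + 2*Y)
D(c, E) = 18 + E - c (D(c, E) = E + (22 + (-4 - c)) = E + (18 - c) = 18 + E - c)
D(214, 167)/(Z(75, O(-8, 6))*4 - (12004 - 1*(-21422))) = (18 + 167 - 1*214)/((-2 + 2*75)*4 - (12004 - 1*(-21422))) = (18 + 167 - 214)/((-2 + 150)*4 - (12004 + 21422)) = -29/(148*4 - 1*33426) = -29/(592 - 33426) = -29/(-32834) = -29*(-1/32834) = 29/32834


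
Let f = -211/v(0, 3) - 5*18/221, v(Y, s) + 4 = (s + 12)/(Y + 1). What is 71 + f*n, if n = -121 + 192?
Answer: -3208490/2431 ≈ -1319.8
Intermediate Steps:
v(Y, s) = -4 + (12 + s)/(1 + Y) (v(Y, s) = -4 + (s + 12)/(Y + 1) = -4 + (12 + s)/(1 + Y))
f = -47621/2431 (f = -211*(1 + 0)/(8 + 3 - 4*0) - 5*18/221 = -211/(8 + 3 + 0) - 90*1/221 = -211/(1*11) - 90/221 = -211/11 - 90/221 = -47621/2431 ≈ -19.589)
n = 71
71 + f*n = 71 - 47621/2431*71 = 71 - 3381091/2431 = -3208490/2431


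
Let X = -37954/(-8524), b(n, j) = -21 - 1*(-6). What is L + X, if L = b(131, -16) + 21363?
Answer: 91004153/4262 ≈ 21352.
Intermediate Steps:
b(n, j) = -15 (b(n, j) = -21 + 6 = -15)
X = 18977/4262 (X = -37954*(-1/8524) = 18977/4262 ≈ 4.4526)
L = 21348 (L = -15 + 21363 = 21348)
L + X = 21348 + 18977/4262 = 91004153/4262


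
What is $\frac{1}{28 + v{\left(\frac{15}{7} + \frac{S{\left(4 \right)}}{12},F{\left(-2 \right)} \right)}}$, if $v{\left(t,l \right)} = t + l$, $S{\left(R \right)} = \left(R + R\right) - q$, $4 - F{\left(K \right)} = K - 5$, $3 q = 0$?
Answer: $\frac{21}{878} \approx 0.023918$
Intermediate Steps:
$q = 0$ ($q = \frac{1}{3} \cdot 0 = 0$)
$F{\left(K \right)} = 9 - K$ ($F{\left(K \right)} = 4 - \left(K - 5\right) = 4 - \left(-5 + K\right) = 9 - K$)
$S{\left(R \right)} = 2 R$ ($S{\left(R \right)} = \left(R + R\right) - 0 = 2 R + 0 = 2 R$)
$v{\left(t,l \right)} = l + t$
$\frac{1}{28 + v{\left(\frac{15}{7} + \frac{S{\left(4 \right)}}{12},F{\left(-2 \right)} \right)}} = \frac{1}{28 + \left(\left(9 - -2\right) + \left(\frac{15}{7} + \frac{2 \cdot 4}{12}\right)\right)} = \frac{1}{28 + \left(\left(9 + 2\right) + \left(15 \cdot \frac{1}{7} + 8 \cdot \frac{1}{12}\right)\right)} = \frac{1}{28 + \left(11 + \left(\frac{15}{7} + \frac{2}{3}\right)\right)} = \frac{1}{28 + \left(11 + \frac{59}{21}\right)} = \frac{1}{28 + \frac{290}{21}} = \frac{1}{\frac{878}{21}} = \frac{21}{878}$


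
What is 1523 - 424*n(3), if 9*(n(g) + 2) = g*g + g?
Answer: 5417/3 ≈ 1805.7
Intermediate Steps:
n(g) = -2 + g/9 + g²/9 (n(g) = -2 + (g*g + g)/9 = -2 + (g² + g)/9 = -2 + (g + g²)/9 = -2 + (g/9 + g²/9) = -2 + g/9 + g²/9)
1523 - 424*n(3) = 1523 - 424*(-2 + (⅑)*3 + (⅑)*3²) = 1523 - 424*(-2 + ⅓ + (⅑)*9) = 1523 - 424*(-2 + ⅓ + 1) = 1523 - 424*(-⅔) = 1523 + 848/3 = 5417/3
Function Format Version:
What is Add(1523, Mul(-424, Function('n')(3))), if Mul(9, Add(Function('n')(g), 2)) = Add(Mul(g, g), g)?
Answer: Rational(5417, 3) ≈ 1805.7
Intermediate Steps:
Function('n')(g) = Add(-2, Mul(Rational(1, 9), g), Mul(Rational(1, 9), Pow(g, 2))) (Function('n')(g) = Add(-2, Mul(Rational(1, 9), Add(Mul(g, g), g))) = Add(-2, Mul(Rational(1, 9), Add(Pow(g, 2), g))) = Add(-2, Mul(Rational(1, 9), Add(g, Pow(g, 2)))) = Add(-2, Add(Mul(Rational(1, 9), g), Mul(Rational(1, 9), Pow(g, 2)))) = Add(-2, Mul(Rational(1, 9), g), Mul(Rational(1, 9), Pow(g, 2))))
Add(1523, Mul(-424, Function('n')(3))) = Add(1523, Mul(-424, Add(-2, Mul(Rational(1, 9), 3), Mul(Rational(1, 9), Pow(3, 2))))) = Add(1523, Mul(-424, Add(-2, Rational(1, 3), Mul(Rational(1, 9), 9)))) = Add(1523, Mul(-424, Add(-2, Rational(1, 3), 1))) = Add(1523, Mul(-424, Rational(-2, 3))) = Add(1523, Rational(848, 3)) = Rational(5417, 3)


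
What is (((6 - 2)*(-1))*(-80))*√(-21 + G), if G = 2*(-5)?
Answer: 320*I*√31 ≈ 1781.7*I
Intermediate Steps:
G = -10
(((6 - 2)*(-1))*(-80))*√(-21 + G) = (((6 - 2)*(-1))*(-80))*√(-21 - 10) = ((4*(-1))*(-80))*√(-31) = (-4*(-80))*(I*√31) = 320*(I*√31) = 320*I*√31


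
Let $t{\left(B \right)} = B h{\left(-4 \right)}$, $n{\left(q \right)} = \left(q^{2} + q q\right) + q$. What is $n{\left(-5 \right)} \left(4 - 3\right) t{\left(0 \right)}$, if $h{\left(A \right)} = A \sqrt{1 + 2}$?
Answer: $0$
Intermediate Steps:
$h{\left(A \right)} = A \sqrt{3}$
$n{\left(q \right)} = q + 2 q^{2}$ ($n{\left(q \right)} = \left(q^{2} + q^{2}\right) + q = 2 q^{2} + q = q + 2 q^{2}$)
$t{\left(B \right)} = - 4 B \sqrt{3}$ ($t{\left(B \right)} = B \left(- 4 \sqrt{3}\right) = - 4 B \sqrt{3}$)
$n{\left(-5 \right)} \left(4 - 3\right) t{\left(0 \right)} = - 5 \left(1 + 2 \left(-5\right)\right) \left(4 - 3\right) \left(\left(-4\right) 0 \sqrt{3}\right) = - 5 \left(1 - 10\right) \left(4 - 3\right) 0 = \left(-5\right) \left(-9\right) 1 \cdot 0 = 45 \cdot 1 \cdot 0 = 45 \cdot 0 = 0$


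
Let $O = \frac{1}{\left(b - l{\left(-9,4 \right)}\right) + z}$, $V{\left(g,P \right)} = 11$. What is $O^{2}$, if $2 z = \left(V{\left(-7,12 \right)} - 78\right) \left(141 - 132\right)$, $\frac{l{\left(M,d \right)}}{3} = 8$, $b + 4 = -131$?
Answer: $\frac{4}{848241} \approx 4.7156 \cdot 10^{-6}$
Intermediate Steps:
$b = -135$ ($b = -4 - 131 = -135$)
$l{\left(M,d \right)} = 24$ ($l{\left(M,d \right)} = 3 \cdot 8 = 24$)
$z = - \frac{603}{2}$ ($z = \frac{\left(11 - 78\right) \left(141 - 132\right)}{2} = \frac{\left(-67\right) 9}{2} = \frac{1}{2} \left(-603\right) = - \frac{603}{2} \approx -301.5$)
$O = - \frac{2}{921}$ ($O = \frac{1}{\left(-135 - 24\right) - \frac{603}{2}} = \frac{1}{-159 - \frac{603}{2}} = \frac{1}{- \frac{921}{2}} = - \frac{2}{921} \approx -0.0021716$)
$O^{2} = \left(- \frac{2}{921}\right)^{2} = \frac{4}{848241}$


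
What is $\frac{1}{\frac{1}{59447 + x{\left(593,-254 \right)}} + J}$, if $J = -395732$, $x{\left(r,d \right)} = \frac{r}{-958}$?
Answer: $- \frac{56949633}{22536792165398} \approx -2.527 \cdot 10^{-6}$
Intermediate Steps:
$x{\left(r,d \right)} = - \frac{r}{958}$ ($x{\left(r,d \right)} = r \left(- \frac{1}{958}\right) = - \frac{r}{958}$)
$\frac{1}{\frac{1}{59447 + x{\left(593,-254 \right)}} + J} = \frac{1}{\frac{1}{59447 - \frac{593}{958}} - 395732} = \frac{1}{\frac{1}{\frac{56949633}{958}} - 395732} = \frac{1}{\frac{958}{56949633} - 395732} = \frac{1}{- \frac{22536792165398}{56949633}} = - \frac{56949633}{22536792165398}$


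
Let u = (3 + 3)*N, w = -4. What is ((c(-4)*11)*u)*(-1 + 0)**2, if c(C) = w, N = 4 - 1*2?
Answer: -528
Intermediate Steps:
N = 2 (N = 4 - 2 = 2)
c(C) = -4
u = 12 (u = (3 + 3)*2 = 6*2 = 12)
((c(-4)*11)*u)*(-1 + 0)**2 = (-4*11*12)*(-1 + 0)**2 = -44*12*(-1)**2 = -528*1 = -528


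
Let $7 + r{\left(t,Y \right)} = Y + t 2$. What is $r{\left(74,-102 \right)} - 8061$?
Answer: $-8022$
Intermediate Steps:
$r{\left(t,Y \right)} = -7 + Y + 2 t$ ($r{\left(t,Y \right)} = -7 + \left(Y + t 2\right) = -7 + \left(Y + 2 t\right) = -7 + Y + 2 t$)
$r{\left(74,-102 \right)} - 8061 = \left(-7 - 102 + 2 \cdot 74\right) - 8061 = \left(-7 - 102 + 148\right) - 8061 = 39 - 8061 = -8022$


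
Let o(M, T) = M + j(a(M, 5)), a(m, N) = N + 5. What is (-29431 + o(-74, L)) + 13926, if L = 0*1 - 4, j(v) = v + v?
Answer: -15559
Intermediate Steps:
a(m, N) = 5 + N
j(v) = 2*v
L = -4 (L = 0 - 4 = -4)
o(M, T) = 20 + M (o(M, T) = M + 2*(5 + 5) = M + 2*10 = M + 20 = 20 + M)
(-29431 + o(-74, L)) + 13926 = (-29431 + (20 - 74)) + 13926 = (-29431 - 54) + 13926 = -29485 + 13926 = -15559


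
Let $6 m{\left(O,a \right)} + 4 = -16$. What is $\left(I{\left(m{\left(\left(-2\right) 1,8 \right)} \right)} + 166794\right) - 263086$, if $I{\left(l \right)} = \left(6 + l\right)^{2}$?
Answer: $- \frac{866564}{9} \approx -96285.0$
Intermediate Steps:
$m{\left(O,a \right)} = - \frac{10}{3}$ ($m{\left(O,a \right)} = - \frac{2}{3} + \frac{1}{6} \left(-16\right) = - \frac{2}{3} - \frac{8}{3} = - \frac{10}{3}$)
$\left(I{\left(m{\left(\left(-2\right) 1,8 \right)} \right)} + 166794\right) - 263086 = \left(\left(6 - \frac{10}{3}\right)^{2} + 166794\right) - 263086 = \left(\left(\frac{8}{3}\right)^{2} + 166794\right) - 263086 = \left(\frac{64}{9} + 166794\right) - 263086 = \frac{1501210}{9} - 263086 = - \frac{866564}{9}$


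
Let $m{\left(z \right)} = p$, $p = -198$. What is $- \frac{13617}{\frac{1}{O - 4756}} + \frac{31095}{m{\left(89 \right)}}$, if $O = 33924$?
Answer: $- \frac{8737977887}{22} \approx -3.9718 \cdot 10^{8}$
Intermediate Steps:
$m{\left(z \right)} = -198$
$- \frac{13617}{\frac{1}{O - 4756}} + \frac{31095}{m{\left(89 \right)}} = - \frac{13617}{\frac{1}{33924 - 4756}} + \frac{31095}{-198} = - \frac{13617}{\frac{1}{29168}} + 31095 \left(- \frac{1}{198}\right) = - 13617 \frac{1}{\frac{1}{29168}} - \frac{3455}{22} = \left(-13617\right) 29168 - \frac{3455}{22} = -397180656 - \frac{3455}{22} = - \frac{8737977887}{22}$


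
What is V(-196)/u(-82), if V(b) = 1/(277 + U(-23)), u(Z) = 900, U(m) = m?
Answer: 1/228600 ≈ 4.3745e-6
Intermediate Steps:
V(b) = 1/254 (V(b) = 1/(277 - 23) = 1/254)
V(-196)/u(-82) = (1/254)/900 = (1/254)*(1/900) = 1/228600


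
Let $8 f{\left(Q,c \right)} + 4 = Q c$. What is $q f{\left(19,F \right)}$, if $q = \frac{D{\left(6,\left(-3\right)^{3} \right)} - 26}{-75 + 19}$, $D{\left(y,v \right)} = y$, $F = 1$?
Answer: $\frac{75}{112} \approx 0.66964$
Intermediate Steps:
$q = \frac{5}{14}$ ($q = \frac{6 - 26}{-75 + 19} = - \frac{20}{-56} = \left(-20\right) \left(- \frac{1}{56}\right) = \frac{5}{14} \approx 0.35714$)
$f{\left(Q,c \right)} = - \frac{1}{2} + \frac{Q c}{8}$
$q f{\left(19,F \right)} = \frac{5 \left(- \frac{1}{2} + \frac{1}{8} \cdot 19 \cdot 1\right)}{14} = \frac{5 \left(- \frac{1}{2} + \frac{19}{8}\right)}{14} = \frac{5}{14} \cdot \frac{15}{8} = \frac{75}{112}$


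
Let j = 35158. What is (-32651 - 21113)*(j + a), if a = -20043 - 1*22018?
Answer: 371132892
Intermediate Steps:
a = -42061 (a = -20043 - 22018 = -42061)
(-32651 - 21113)*(j + a) = (-32651 - 21113)*(35158 - 42061) = -53764*(-6903) = 371132892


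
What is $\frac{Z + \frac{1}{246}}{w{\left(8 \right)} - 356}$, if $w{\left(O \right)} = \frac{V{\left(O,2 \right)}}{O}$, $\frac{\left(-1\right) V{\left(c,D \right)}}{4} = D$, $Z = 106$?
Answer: $- \frac{26077}{87822} \approx -0.29693$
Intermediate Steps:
$V{\left(c,D \right)} = - 4 D$
$w{\left(O \right)} = - \frac{8}{O}$ ($w{\left(O \right)} = \frac{\left(-4\right) 2}{O} = - \frac{8}{O}$)
$\frac{Z + \frac{1}{246}}{w{\left(8 \right)} - 356} = \frac{106 + \frac{1}{246}}{- \frac{8}{8} - 356} = \frac{106 + \frac{1}{246}}{\left(-8\right) \frac{1}{8} - 356} = \frac{26077}{246 \left(-1 - 356\right)} = \frac{26077}{246 \left(-357\right)} = \frac{26077}{246} \left(- \frac{1}{357}\right) = - \frac{26077}{87822}$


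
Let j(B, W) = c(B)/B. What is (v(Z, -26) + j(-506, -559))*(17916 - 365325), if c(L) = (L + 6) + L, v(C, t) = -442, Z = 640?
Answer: 38674612107/253 ≈ 1.5286e+8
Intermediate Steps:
c(L) = 6 + 2*L (c(L) = (6 + L) + L = 6 + 2*L)
j(B, W) = (6 + 2*B)/B
(v(Z, -26) + j(-506, -559))*(17916 - 365325) = (-442 + (2 + 6/(-506)))*(17916 - 365325) = (-442 + (2 + 6*(-1/506)))*(-347409) = (-442 + (2 - 3/253))*(-347409) = (-442 + 503/253)*(-347409) = -111323/253*(-347409) = 38674612107/253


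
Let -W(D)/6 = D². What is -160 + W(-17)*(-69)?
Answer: 119486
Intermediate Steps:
W(D) = -6*D²
-160 + W(-17)*(-69) = -160 - 6*(-17)²*(-69) = -160 - 6*289*(-69) = -160 - 1734*(-69) = -160 + 119646 = 119486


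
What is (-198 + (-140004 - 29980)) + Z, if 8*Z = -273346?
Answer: -817401/4 ≈ -2.0435e+5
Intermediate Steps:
Z = -136673/4 (Z = (⅛)*(-273346) = -136673/4 ≈ -34168.)
(-198 + (-140004 - 29980)) + Z = (-198 + (-140004 - 29980)) - 136673/4 = (-198 - 169984) - 136673/4 = -170182 - 136673/4 = -817401/4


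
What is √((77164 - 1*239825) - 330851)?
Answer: 2*I*√123378 ≈ 702.5*I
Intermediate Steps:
√((77164 - 1*239825) - 330851) = √((77164 - 239825) - 330851) = √(-162661 - 330851) = √(-493512) = 2*I*√123378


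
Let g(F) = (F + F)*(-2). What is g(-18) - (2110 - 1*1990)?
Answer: -48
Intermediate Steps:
g(F) = -4*F (g(F) = (2*F)*(-2) = -4*F)
g(-18) - (2110 - 1*1990) = -4*(-18) - (2110 - 1*1990) = 72 - (2110 - 1990) = 72 - 1*120 = 72 - 120 = -48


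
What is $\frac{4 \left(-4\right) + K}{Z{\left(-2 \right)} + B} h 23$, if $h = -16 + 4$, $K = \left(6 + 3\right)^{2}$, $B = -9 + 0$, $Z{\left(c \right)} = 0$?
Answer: $\frac{5980}{3} \approx 1993.3$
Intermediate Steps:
$B = -9$
$K = 81$ ($K = 9^{2} = 81$)
$h = -12$
$\frac{4 \left(-4\right) + K}{Z{\left(-2 \right)} + B} h 23 = \frac{4 \left(-4\right) + 81}{0 - 9} \left(-12\right) 23 = \frac{-16 + 81}{-9} \left(-12\right) 23 = 65 \left(- \frac{1}{9}\right) \left(-12\right) 23 = \left(- \frac{65}{9}\right) \left(-12\right) 23 = \frac{260}{3} \cdot 23 = \frac{5980}{3}$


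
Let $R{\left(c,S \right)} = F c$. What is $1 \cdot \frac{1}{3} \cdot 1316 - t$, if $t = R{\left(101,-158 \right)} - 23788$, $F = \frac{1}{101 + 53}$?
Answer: $\frac{11192417}{462} \approx 24226.0$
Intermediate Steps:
$F = \frac{1}{154} \approx 0.0064935$
$R{\left(c,S \right)} = \frac{c}{154}$
$t = - \frac{3663251}{154}$ ($t = \frac{1}{154} \cdot 101 - 23788 = \frac{101}{154} - 23788 = - \frac{3663251}{154} \approx -23787.0$)
$1 \cdot \frac{1}{3} \cdot 1316 - t = 1 \cdot \frac{1}{3} \cdot 1316 - - \frac{3663251}{154} = 1 \cdot \frac{1}{3} \cdot 1316 + \frac{3663251}{154} = \frac{1}{3} \cdot 1316 + \frac{3663251}{154} = \frac{1316}{3} + \frac{3663251}{154} = \frac{11192417}{462}$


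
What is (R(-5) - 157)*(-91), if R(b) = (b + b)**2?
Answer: 5187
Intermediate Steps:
R(b) = 4*b**2 (R(b) = (2*b)**2 = 4*b**2)
(R(-5) - 157)*(-91) = (4*(-5)**2 - 157)*(-91) = (4*25 - 157)*(-91) = (100 - 157)*(-91) = -57*(-91) = 5187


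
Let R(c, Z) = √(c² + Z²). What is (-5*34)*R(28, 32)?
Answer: -680*√113 ≈ -7228.5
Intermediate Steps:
R(c, Z) = √(Z² + c²)
(-5*34)*R(28, 32) = (-5*34)*√(32² + 28²) = -170*√(1024 + 784) = -680*√113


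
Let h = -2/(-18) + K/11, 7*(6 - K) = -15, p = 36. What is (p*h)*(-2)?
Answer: -4720/77 ≈ -61.299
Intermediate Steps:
K = 57/7 (K = 6 - ⅐*(-15) = 6 + 15/7 = 57/7 ≈ 8.1429)
h = 590/693 (h = -2/(-18) + (57/7)/11 = -2*(-1/18) + (57/7)*(1/11) = ⅑ + 57/77 = 590/693 ≈ 0.85137)
(p*h)*(-2) = (36*(590/693))*(-2) = (2360/77)*(-2) = -4720/77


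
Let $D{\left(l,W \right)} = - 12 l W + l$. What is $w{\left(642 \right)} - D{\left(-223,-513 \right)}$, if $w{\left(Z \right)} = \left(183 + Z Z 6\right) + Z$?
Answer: $3846820$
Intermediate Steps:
$w{\left(Z \right)} = 183 + Z + 6 Z^{2}$ ($w{\left(Z \right)} = \left(183 + Z^{2} \cdot 6\right) + Z = \left(183 + 6 Z^{2}\right) + Z = 183 + Z + 6 Z^{2}$)
$D{\left(l,W \right)} = l - 12 W l$ ($D{\left(l,W \right)} = - 12 W l + l = l - 12 W l$)
$w{\left(642 \right)} - D{\left(-223,-513 \right)} = \left(183 + 642 + 6 \cdot 642^{2}\right) - - 223 \left(1 - -6156\right) = \left(183 + 642 + 6 \cdot 412164\right) - - 223 \left(1 + 6156\right) = \left(183 + 642 + 2472984\right) - \left(-223\right) 6157 = 2473809 - -1373011 = 2473809 + 1373011 = 3846820$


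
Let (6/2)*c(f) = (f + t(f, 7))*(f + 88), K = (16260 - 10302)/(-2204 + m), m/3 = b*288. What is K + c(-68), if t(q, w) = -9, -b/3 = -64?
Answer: -126027743/245526 ≈ -513.30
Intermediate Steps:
b = 192 (b = -3*(-64) = 192)
m = 165888 (m = 3*(192*288) = 3*55296 = 165888)
K = 2979/81842 (K = (16260 - 10302)/(-2204 + 165888) = 5958/163684 = 5958*(1/163684) = 2979/81842 ≈ 0.036399)
c(f) = (-9 + f)*(88 + f)/3 (c(f) = ((f - 9)*(f + 88))/3 = ((-9 + f)*(88 + f))/3 = (-9 + f)*(88 + f)/3)
K + c(-68) = 2979/81842 + (-264 + (⅓)*(-68)² + (79/3)*(-68)) = 2979/81842 + (-264 + (⅓)*4624 - 5372/3) = 2979/81842 + (-264 + 4624/3 - 5372/3) = 2979/81842 - 1540/3 = -126027743/245526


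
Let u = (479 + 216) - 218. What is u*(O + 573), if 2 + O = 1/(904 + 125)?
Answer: 93422040/343 ≈ 2.7237e+5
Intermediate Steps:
u = 477 (u = 695 - 218 = 477)
O = -2057/1029 (O = -2 + 1/(904 + 125) = -2 + 1/1029 = -2057/1029 ≈ -1.9990)
u*(O + 573) = 477*(-2057/1029 + 573) = 477*(587560/1029) = 93422040/343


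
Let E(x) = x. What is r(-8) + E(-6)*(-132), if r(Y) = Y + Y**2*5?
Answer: 1104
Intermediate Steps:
r(Y) = Y + 5*Y**2
r(-8) + E(-6)*(-132) = -8*(1 + 5*(-8)) - 6*(-132) = -8*(1 - 40) + 792 = -8*(-39) + 792 = 312 + 792 = 1104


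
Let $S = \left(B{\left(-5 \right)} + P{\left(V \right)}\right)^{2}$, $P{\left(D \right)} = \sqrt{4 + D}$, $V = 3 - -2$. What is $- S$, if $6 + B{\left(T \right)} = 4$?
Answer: $-1$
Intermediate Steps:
$B{\left(T \right)} = -2$ ($B{\left(T \right)} = -6 + 4 = -2$)
$V = 5$ ($V = 3 + 2 = 5$)
$S = 1$ ($S = \left(-2 + \sqrt{4 + 5}\right)^{2} = \left(-2 + \sqrt{9}\right)^{2} = \left(-2 + 3\right)^{2} = 1^{2} = 1$)
$- S = \left(-1\right) 1 = -1$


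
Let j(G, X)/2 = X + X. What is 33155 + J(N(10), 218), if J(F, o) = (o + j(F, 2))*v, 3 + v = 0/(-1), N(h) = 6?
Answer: 32477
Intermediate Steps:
j(G, X) = 4*X (j(G, X) = 2*(X + X) = 2*(2*X) = 4*X)
v = -3 (v = -3 + 0/(-1) = -3 + 0*(-1) = -3 + 0 = -3)
J(F, o) = -24 - 3*o (J(F, o) = (o + 4*2)*(-3) = (o + 8)*(-3) = (8 + o)*(-3) = -24 - 3*o)
33155 + J(N(10), 218) = 33155 + (-24 - 3*218) = 33155 + (-24 - 654) = 33155 - 678 = 32477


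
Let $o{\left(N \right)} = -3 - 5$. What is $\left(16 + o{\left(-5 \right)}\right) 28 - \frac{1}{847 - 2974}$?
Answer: $\frac{476449}{2127} \approx 224.0$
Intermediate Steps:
$o{\left(N \right)} = -8$ ($o{\left(N \right)} = -3 - 5 = -8$)
$\left(16 + o{\left(-5 \right)}\right) 28 - \frac{1}{847 - 2974} = \left(16 - 8\right) 28 - \frac{1}{847 - 2974} = 8 \cdot 28 - \frac{1}{-2127} = 224 - - \frac{1}{2127} = 224 + \frac{1}{2127} = \frac{476449}{2127}$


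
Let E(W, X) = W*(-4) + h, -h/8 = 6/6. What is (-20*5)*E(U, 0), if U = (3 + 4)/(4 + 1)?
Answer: 1360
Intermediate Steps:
h = -8 (h = -48/6 = -8*1 = -8)
U = 7/5 ≈ 1.4000
E(W, X) = -8 - 4*W (E(W, X) = W*(-4) - 8 = -4*W - 8 = -8 - 4*W)
(-20*5)*E(U, 0) = (-20*5)*(-8 - 4*7/5) = -100*(-8 - 28/5) = -100*(-68/5) = 1360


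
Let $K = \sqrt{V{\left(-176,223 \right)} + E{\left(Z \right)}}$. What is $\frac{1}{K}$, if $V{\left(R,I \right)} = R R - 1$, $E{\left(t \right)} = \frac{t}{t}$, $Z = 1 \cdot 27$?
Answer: $\frac{1}{176} \approx 0.0056818$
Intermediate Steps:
$Z = 27$
$E{\left(t \right)} = 1$
$V{\left(R,I \right)} = -1 + R^{2}$ ($V{\left(R,I \right)} = R^{2} - 1 = -1 + R^{2}$)
$K = 176$ ($K = \sqrt{\left(-1 + \left(-176\right)^{2}\right) + 1} = \sqrt{\left(-1 + 30976\right) + 1} = \sqrt{30975 + 1} = \sqrt{30976} = 176$)
$\frac{1}{K} = \frac{1}{176}$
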